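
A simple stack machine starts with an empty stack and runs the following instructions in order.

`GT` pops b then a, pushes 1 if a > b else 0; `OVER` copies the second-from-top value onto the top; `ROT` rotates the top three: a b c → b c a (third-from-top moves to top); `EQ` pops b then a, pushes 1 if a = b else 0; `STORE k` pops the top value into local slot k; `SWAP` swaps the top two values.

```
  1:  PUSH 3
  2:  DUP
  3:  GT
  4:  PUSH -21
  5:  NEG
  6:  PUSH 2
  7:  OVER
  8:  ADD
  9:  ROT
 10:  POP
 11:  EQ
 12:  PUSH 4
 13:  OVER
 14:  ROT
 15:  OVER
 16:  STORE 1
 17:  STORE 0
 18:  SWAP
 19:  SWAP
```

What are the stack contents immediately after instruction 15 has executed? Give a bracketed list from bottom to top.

[4, 0, 0, 0]

PUSH 3   -> 3
DUP      -> 3 3
GT       -> 0
PUSH -21 -> 0 -21
NEG      -> 0 21
PUSH 2   -> 0 21 2
OVER     -> 0 21 2 21
ADD      -> 0 21 23
ROT      -> 21 23 0
POP      -> 21 23
EQ       -> 0
PUSH 4   -> 0 4
OVER     -> 0 4 0
ROT      -> 4 0 0
OVER     -> 4 0 0 0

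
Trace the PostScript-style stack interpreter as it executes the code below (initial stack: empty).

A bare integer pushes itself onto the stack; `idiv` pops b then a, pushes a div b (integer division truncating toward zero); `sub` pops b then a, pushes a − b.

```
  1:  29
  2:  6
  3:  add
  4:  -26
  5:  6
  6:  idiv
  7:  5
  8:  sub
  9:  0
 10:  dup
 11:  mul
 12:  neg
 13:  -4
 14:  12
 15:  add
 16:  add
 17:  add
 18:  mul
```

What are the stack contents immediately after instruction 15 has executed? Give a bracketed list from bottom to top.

[35, -9, 0, 8]

29   -> [29]
6    -> [29, 6]
add  -> [35]
-26  -> [35, -26]
6    -> [35, -26, 6]
idiv -> [35, -4]
5    -> [35, -4, 5]
sub  -> [35, -9]
0    -> [35, -9, 0]
dup  -> [35, -9, 0, 0]
mul  -> [35, -9, 0]
neg  -> [35, -9, 0]
-4   -> [35, -9, 0, -4]
12   -> [35, -9, 0, -4, 12]
add  -> [35, -9, 0, 8]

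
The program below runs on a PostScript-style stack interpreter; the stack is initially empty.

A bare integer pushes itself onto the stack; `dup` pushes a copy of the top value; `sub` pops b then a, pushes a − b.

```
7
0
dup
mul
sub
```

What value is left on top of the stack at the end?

7

7   -> 7
0   -> 7 0
dup -> 7 0 0
mul -> 7 0
sub -> 7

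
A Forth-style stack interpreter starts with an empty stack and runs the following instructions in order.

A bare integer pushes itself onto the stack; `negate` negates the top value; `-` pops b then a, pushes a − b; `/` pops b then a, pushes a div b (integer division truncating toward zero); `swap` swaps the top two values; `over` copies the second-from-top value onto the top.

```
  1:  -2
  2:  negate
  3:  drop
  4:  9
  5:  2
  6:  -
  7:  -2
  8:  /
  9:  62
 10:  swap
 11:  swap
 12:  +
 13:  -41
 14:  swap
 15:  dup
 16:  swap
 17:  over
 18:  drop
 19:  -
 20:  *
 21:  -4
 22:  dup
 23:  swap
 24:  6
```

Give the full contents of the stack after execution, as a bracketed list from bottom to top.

-2      [-2]
negate  [2]
drop    []
9       [9]
2       [9, 2]
-       [7]
-2      [7, -2]
/       [-3]
62      [-3, 62]
swap    [62, -3]
swap    [-3, 62]
+       [59]
-41     [59, -41]
swap    [-41, 59]
dup     [-41, 59, 59]
swap    [-41, 59, 59]
over    [-41, 59, 59, 59]
drop    [-41, 59, 59]
-       [-41, 0]
*       [0]
-4      [0, -4]
dup     [0, -4, -4]
swap    [0, -4, -4]
6       [0, -4, -4, 6]

[0, -4, -4, 6]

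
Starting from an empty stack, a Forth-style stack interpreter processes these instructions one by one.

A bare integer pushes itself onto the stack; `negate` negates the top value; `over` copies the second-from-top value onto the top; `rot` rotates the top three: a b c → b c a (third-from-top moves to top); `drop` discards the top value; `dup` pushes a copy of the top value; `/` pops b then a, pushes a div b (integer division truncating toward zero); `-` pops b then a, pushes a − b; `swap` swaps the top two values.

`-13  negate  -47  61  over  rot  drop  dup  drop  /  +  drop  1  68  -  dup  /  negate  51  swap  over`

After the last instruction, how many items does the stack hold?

-13     [-13]
negate  [13]
-47     [13, -47]
61      [13, -47, 61]
over    [13, -47, 61, -47]
rot     [13, 61, -47, -47]
drop    [13, 61, -47]
dup     [13, 61, -47, -47]
drop    [13, 61, -47]
/       [13, -1]
+       [12]
drop    []
1       [1]
68      [1, 68]
-       [-67]
dup     [-67, -67]
/       [1]
negate  [-1]
51      [-1, 51]
swap    [51, -1]
over    [51, -1, 51]

3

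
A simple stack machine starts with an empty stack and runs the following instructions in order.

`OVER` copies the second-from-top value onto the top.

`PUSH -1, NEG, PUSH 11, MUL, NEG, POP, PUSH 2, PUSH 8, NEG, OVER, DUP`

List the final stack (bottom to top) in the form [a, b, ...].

PUSH -1 -> [-1]
NEG     -> [1]
PUSH 11 -> [1, 11]
MUL     -> [11]
NEG     -> [-11]
POP     -> []
PUSH 2  -> [2]
PUSH 8  -> [2, 8]
NEG     -> [2, -8]
OVER    -> [2, -8, 2]
DUP     -> [2, -8, 2, 2]

[2, -8, 2, 2]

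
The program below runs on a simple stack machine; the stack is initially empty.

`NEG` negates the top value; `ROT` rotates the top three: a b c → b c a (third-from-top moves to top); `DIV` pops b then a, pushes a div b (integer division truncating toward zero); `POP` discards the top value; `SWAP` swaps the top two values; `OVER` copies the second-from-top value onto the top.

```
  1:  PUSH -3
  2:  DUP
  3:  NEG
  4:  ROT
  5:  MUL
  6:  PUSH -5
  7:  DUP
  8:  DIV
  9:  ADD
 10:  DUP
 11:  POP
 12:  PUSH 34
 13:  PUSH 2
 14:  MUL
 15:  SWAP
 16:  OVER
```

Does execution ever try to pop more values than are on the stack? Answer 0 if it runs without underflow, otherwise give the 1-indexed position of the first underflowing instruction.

4

PUSH -3 : -3
DUP     : -3 -3
NEG     : -3 3
ROT  — needs 3 operands, stack has 2 → underflow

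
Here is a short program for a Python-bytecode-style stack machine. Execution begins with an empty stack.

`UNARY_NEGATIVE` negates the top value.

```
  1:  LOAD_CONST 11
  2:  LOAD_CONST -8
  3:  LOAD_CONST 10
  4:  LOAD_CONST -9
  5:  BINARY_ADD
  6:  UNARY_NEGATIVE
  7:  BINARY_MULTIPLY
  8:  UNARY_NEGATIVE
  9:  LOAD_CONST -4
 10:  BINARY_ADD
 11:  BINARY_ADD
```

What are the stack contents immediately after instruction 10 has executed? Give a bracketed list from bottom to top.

[11, -12]

LOAD_CONST 11   -> 11
LOAD_CONST -8   -> 11 -8
LOAD_CONST 10   -> 11 -8 10
LOAD_CONST -9   -> 11 -8 10 -9
BINARY_ADD      -> 11 -8 1
UNARY_NEGATIVE  -> 11 -8 -1
BINARY_MULTIPLY -> 11 8
UNARY_NEGATIVE  -> 11 -8
LOAD_CONST -4   -> 11 -8 -4
BINARY_ADD      -> 11 -12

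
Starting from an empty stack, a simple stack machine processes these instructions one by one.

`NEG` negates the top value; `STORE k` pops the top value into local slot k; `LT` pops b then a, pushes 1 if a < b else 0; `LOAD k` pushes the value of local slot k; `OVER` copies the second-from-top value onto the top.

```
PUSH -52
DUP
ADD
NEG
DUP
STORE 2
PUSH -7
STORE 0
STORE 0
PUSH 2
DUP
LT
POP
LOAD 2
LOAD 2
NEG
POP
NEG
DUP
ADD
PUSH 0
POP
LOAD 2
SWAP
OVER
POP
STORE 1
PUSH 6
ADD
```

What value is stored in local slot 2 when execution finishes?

PUSH -52  [-52]
DUP       [-52, -52]
ADD       [-104]
NEG       [104]
DUP       [104, 104]
STORE 2   [104]
PUSH -7   [104, -7]
STORE 0   [104]
STORE 0   []
PUSH 2    [2]
DUP       [2, 2]
LT        [0]
POP       []
LOAD 2    [104]
LOAD 2    [104, 104]
NEG       [104, -104]
POP       [104]
NEG       [-104]
DUP       [-104, -104]
ADD       [-208]
PUSH 0    [-208, 0]
POP       [-208]
LOAD 2    [-208, 104]
SWAP      [104, -208]
OVER      [104, -208, 104]
POP       [104, -208]
STORE 1   [104]
PUSH 6    [104, 6]
ADD       [110]

104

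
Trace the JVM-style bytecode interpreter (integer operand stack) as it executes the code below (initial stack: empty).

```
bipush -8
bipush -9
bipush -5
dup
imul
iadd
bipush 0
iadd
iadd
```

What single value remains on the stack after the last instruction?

8

bipush -8 : [-8]
bipush -9 : [-8, -9]
bipush -5 : [-8, -9, -5]
dup       : [-8, -9, -5, -5]
imul      : [-8, -9, 25]
iadd      : [-8, 16]
bipush 0  : [-8, 16, 0]
iadd      : [-8, 16]
iadd      : [8]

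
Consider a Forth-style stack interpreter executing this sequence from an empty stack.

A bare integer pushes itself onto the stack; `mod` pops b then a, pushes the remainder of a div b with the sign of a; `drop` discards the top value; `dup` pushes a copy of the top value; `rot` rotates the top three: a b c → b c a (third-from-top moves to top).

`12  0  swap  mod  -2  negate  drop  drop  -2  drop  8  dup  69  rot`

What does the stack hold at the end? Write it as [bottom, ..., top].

12      12
0       12 0
swap    0 12
mod     0
-2      0 -2
negate  0 2
drop    0
drop    (empty)
-2      -2
drop    (empty)
8       8
dup     8 8
69      8 8 69
rot     8 69 8

[8, 69, 8]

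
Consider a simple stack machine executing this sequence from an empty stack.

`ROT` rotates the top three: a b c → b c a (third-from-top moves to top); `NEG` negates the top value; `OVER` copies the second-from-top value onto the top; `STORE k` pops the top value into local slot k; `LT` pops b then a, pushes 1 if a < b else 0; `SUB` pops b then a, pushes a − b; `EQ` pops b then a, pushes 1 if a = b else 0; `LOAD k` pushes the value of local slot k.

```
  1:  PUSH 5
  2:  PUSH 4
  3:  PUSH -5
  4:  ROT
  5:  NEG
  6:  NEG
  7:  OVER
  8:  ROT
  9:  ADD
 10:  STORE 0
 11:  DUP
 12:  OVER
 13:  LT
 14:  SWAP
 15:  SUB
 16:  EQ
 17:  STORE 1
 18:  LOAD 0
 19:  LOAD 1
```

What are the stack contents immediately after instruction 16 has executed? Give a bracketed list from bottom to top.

PUSH 5   5
PUSH 4   5 4
PUSH -5  5 4 -5
ROT      4 -5 5
NEG      4 -5 -5
NEG      4 -5 5
OVER     4 -5 5 -5
ROT      4 5 -5 -5
ADD      4 5 -10
STORE 0  4 5
DUP      4 5 5
OVER     4 5 5 5
LT       4 5 0
SWAP     4 0 5
SUB      4 -5
EQ       0

[0]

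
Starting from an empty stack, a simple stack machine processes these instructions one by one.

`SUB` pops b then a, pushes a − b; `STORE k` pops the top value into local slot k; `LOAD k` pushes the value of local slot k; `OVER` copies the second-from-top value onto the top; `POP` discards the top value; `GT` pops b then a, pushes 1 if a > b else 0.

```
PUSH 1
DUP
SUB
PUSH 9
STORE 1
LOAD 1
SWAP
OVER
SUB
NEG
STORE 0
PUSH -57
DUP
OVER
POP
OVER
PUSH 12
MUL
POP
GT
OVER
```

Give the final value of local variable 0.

PUSH 1   → [1]
DUP      → [1, 1]
SUB      → [0]
PUSH 9   → [0, 9]
STORE 1  → [0]
LOAD 1   → [0, 9]
SWAP     → [9, 0]
OVER     → [9, 0, 9]
SUB      → [9, -9]
NEG      → [9, 9]
STORE 0  → [9]
PUSH -57 → [9, -57]
DUP      → [9, -57, -57]
OVER     → [9, -57, -57, -57]
POP      → [9, -57, -57]
OVER     → [9, -57, -57, -57]
PUSH 12  → [9, -57, -57, -57, 12]
MUL      → [9, -57, -57, -684]
POP      → [9, -57, -57]
GT       → [9, 0]
OVER     → [9, 0, 9]

9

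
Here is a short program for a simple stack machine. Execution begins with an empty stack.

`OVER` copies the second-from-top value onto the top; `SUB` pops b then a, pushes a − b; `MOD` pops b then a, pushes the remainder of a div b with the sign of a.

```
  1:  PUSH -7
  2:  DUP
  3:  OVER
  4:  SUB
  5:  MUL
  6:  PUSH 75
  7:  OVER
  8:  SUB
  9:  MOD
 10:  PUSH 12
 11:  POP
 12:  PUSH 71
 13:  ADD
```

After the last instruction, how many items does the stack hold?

PUSH -7  [-7]
DUP      [-7, -7]
OVER     [-7, -7, -7]
SUB      [-7, 0]
MUL      [0]
PUSH 75  [0, 75]
OVER     [0, 75, 0]
SUB      [0, 75]
MOD      [0]
PUSH 12  [0, 12]
POP      [0]
PUSH 71  [0, 71]
ADD      [71]

1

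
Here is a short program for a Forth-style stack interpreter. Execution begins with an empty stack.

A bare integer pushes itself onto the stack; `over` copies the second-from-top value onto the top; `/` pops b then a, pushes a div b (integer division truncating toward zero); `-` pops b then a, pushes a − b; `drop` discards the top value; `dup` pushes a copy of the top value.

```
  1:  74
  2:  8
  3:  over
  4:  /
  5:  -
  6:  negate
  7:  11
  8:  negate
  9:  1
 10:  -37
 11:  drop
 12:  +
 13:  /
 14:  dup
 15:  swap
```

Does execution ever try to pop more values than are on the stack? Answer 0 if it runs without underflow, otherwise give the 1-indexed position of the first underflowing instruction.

0

74      [74]
8       [74, 8]
over    [74, 8, 74]
/       [74, 0]
-       [74]
negate  [-74]
11      [-74, 11]
negate  [-74, -11]
1       [-74, -11, 1]
-37     [-74, -11, 1, -37]
drop    [-74, -11, 1]
+       [-74, -10]
/       [7]
dup     [7, 7]
swap    [7, 7]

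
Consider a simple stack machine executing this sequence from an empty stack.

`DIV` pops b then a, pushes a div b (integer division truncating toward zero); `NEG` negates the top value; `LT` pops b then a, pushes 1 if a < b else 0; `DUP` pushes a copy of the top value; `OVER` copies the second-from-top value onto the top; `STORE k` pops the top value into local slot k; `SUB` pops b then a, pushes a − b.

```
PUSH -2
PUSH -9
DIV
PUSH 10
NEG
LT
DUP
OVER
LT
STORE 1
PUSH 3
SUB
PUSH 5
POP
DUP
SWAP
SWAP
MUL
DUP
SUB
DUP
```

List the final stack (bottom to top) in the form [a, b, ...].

[0, 0]

PUSH -2 -> [-2]
PUSH -9 -> [-2, -9]
DIV     -> [0]
PUSH 10 -> [0, 10]
NEG     -> [0, -10]
LT      -> [0]
DUP     -> [0, 0]
OVER    -> [0, 0, 0]
LT      -> [0, 0]
STORE 1 -> [0]
PUSH 3  -> [0, 3]
SUB     -> [-3]
PUSH 5  -> [-3, 5]
POP     -> [-3]
DUP     -> [-3, -3]
SWAP    -> [-3, -3]
SWAP    -> [-3, -3]
MUL     -> [9]
DUP     -> [9, 9]
SUB     -> [0]
DUP     -> [0, 0]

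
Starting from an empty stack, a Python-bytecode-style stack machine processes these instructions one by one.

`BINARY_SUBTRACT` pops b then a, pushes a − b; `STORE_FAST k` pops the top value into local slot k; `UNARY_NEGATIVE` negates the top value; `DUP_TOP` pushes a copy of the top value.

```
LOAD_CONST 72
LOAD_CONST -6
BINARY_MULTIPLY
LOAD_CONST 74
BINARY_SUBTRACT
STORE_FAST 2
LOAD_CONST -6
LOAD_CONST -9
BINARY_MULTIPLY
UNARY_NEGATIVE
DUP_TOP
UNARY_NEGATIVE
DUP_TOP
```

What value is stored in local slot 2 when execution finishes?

LOAD_CONST 72   -> 72
LOAD_CONST -6   -> 72 -6
BINARY_MULTIPLY -> -432
LOAD_CONST 74   -> -432 74
BINARY_SUBTRACT -> -506
STORE_FAST 2    -> (empty)
LOAD_CONST -6   -> -6
LOAD_CONST -9   -> -6 -9
BINARY_MULTIPLY -> 54
UNARY_NEGATIVE  -> -54
DUP_TOP         -> -54 -54
UNARY_NEGATIVE  -> -54 54
DUP_TOP         -> -54 54 54

-506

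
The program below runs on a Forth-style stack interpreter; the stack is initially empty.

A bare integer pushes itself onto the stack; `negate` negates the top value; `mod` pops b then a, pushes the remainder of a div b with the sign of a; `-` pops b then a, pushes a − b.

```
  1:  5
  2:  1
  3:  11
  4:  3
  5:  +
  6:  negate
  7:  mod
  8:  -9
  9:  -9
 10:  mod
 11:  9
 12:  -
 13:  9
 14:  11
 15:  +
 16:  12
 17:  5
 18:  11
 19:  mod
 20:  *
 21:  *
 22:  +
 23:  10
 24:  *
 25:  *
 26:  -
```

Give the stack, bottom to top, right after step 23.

[5, 1, 1191, 10]

5       5
1       5 1
11      5 1 11
3       5 1 11 3
+       5 1 14
negate  5 1 -14
mod     5 1
-9      5 1 -9
-9      5 1 -9 -9
mod     5 1 0
9       5 1 0 9
-       5 1 -9
9       5 1 -9 9
11      5 1 -9 9 11
+       5 1 -9 20
12      5 1 -9 20 12
5       5 1 -9 20 12 5
11      5 1 -9 20 12 5 11
mod     5 1 -9 20 12 5
*       5 1 -9 20 60
*       5 1 -9 1200
+       5 1 1191
10      5 1 1191 10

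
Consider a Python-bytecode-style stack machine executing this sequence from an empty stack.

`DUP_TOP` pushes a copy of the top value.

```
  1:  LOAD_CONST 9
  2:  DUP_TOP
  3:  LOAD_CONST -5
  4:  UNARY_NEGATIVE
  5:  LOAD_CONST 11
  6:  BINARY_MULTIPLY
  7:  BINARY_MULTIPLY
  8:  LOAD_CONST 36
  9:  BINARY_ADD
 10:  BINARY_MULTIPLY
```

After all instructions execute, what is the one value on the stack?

4779

LOAD_CONST 9     [9]
DUP_TOP          [9, 9]
LOAD_CONST -5    [9, 9, -5]
UNARY_NEGATIVE   [9, 9, 5]
LOAD_CONST 11    [9, 9, 5, 11]
BINARY_MULTIPLY  [9, 9, 55]
BINARY_MULTIPLY  [9, 495]
LOAD_CONST 36    [9, 495, 36]
BINARY_ADD       [9, 531]
BINARY_MULTIPLY  [4779]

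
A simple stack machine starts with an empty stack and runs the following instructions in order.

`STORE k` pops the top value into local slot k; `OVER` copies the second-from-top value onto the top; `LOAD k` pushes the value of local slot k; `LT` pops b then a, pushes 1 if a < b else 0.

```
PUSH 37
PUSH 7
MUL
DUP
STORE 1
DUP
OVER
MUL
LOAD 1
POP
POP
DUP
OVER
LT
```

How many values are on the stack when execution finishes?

PUSH 37 → [37]
PUSH 7  → [37, 7]
MUL     → [259]
DUP     → [259, 259]
STORE 1 → [259]
DUP     → [259, 259]
OVER    → [259, 259, 259]
MUL     → [259, 67081]
LOAD 1  → [259, 67081, 259]
POP     → [259, 67081]
POP     → [259]
DUP     → [259, 259]
OVER    → [259, 259, 259]
LT      → [259, 0]

2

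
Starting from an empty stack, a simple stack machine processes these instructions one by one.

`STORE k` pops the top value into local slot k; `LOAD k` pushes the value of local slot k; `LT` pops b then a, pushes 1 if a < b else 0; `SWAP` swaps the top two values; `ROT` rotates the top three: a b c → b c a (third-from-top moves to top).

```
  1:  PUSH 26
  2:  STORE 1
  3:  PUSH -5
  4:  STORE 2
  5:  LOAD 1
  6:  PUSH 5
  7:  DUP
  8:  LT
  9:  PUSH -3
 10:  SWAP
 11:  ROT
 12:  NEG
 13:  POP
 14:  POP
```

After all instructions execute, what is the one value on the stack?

-3

PUSH 26 -> [26]
STORE 1 -> []
PUSH -5 -> [-5]
STORE 2 -> []
LOAD 1  -> [26]
PUSH 5  -> [26, 5]
DUP     -> [26, 5, 5]
LT      -> [26, 0]
PUSH -3 -> [26, 0, -3]
SWAP    -> [26, -3, 0]
ROT     -> [-3, 0, 26]
NEG     -> [-3, 0, -26]
POP     -> [-3, 0]
POP     -> [-3]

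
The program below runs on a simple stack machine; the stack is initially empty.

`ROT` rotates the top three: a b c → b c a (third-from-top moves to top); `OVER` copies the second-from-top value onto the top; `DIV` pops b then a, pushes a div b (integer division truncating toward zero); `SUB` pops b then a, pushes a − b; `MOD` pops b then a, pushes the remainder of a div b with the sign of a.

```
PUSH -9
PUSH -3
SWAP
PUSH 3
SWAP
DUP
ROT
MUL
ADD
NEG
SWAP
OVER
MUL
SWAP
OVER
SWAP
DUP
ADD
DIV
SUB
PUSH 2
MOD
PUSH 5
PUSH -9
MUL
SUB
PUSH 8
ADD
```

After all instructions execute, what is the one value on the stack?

PUSH -9 → [-9]
PUSH -3 → [-9, -3]
SWAP    → [-3, -9]
PUSH 3  → [-3, -9, 3]
SWAP    → [-3, 3, -9]
DUP     → [-3, 3, -9, -9]
ROT     → [-3, -9, -9, 3]
MUL     → [-3, -9, -27]
ADD     → [-3, -36]
NEG     → [-3, 36]
SWAP    → [36, -3]
OVER    → [36, -3, 36]
MUL     → [36, -108]
SWAP    → [-108, 36]
OVER    → [-108, 36, -108]
SWAP    → [-108, -108, 36]
DUP     → [-108, -108, 36, 36]
ADD     → [-108, -108, 72]
DIV     → [-108, -1]
SUB     → [-107]
PUSH 2  → [-107, 2]
MOD     → [-1]
PUSH 5  → [-1, 5]
PUSH -9 → [-1, 5, -9]
MUL     → [-1, -45]
SUB     → [44]
PUSH 8  → [44, 8]
ADD     → [52]

52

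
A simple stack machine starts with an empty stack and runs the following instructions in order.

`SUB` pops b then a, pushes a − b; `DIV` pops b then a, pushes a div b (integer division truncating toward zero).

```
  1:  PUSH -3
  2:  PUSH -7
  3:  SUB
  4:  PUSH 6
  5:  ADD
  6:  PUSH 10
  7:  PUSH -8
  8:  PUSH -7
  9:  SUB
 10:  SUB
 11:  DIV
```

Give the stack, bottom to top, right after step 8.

[10, 10, -8, -7]

PUSH -3  -3
PUSH -7  -3 -7
SUB      4
PUSH 6   4 6
ADD      10
PUSH 10  10 10
PUSH -8  10 10 -8
PUSH -7  10 10 -8 -7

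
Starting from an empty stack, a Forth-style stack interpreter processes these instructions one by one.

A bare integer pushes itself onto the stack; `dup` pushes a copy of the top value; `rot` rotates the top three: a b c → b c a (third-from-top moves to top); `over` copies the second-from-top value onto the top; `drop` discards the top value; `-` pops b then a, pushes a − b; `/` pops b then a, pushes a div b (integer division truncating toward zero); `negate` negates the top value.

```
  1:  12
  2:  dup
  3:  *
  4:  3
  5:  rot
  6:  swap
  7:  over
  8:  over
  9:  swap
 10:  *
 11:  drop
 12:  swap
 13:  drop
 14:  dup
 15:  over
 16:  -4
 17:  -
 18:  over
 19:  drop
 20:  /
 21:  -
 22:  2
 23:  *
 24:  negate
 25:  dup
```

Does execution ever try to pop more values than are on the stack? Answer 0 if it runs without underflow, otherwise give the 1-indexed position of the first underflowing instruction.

12   [12]
dup  [12, 12]
*    [144]
3    [144, 3]
rot  — needs 3 operands, stack has 2 → underflow

5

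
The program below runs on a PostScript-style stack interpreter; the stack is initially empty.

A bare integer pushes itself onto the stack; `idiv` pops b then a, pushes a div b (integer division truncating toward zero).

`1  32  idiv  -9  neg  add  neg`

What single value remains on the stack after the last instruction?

1    → 1
32   → 1 32
idiv → 0
-9   → 0 -9
neg  → 0 9
add  → 9
neg  → -9

-9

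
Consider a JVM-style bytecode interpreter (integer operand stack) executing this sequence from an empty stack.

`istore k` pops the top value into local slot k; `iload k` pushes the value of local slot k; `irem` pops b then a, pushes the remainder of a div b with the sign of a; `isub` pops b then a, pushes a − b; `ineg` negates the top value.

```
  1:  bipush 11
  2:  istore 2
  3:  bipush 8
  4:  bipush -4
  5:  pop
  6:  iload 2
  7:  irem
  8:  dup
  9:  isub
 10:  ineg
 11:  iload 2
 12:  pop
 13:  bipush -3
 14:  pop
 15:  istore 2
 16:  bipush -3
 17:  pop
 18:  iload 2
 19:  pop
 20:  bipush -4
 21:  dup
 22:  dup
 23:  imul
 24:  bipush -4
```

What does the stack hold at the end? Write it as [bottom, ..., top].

bipush 11 : 11
istore 2  : (empty)
bipush 8  : 8
bipush -4 : 8 -4
pop       : 8
iload 2   : 8 11
irem      : 8
dup       : 8 8
isub      : 0
ineg      : 0
iload 2   : 0 11
pop       : 0
bipush -3 : 0 -3
pop       : 0
istore 2  : (empty)
bipush -3 : -3
pop       : (empty)
iload 2   : 0
pop       : (empty)
bipush -4 : -4
dup       : -4 -4
dup       : -4 -4 -4
imul      : -4 16
bipush -4 : -4 16 -4

[-4, 16, -4]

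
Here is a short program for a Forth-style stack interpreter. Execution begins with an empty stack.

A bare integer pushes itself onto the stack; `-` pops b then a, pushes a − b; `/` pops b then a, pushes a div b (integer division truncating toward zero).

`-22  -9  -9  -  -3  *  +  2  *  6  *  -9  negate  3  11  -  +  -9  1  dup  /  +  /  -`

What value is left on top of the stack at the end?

-22    : -22
-9     : -22 -9
-9     : -22 -9 -9
-      : -22 0
-3     : -22 0 -3
*      : -22 0
+      : -22
2      : -22 2
*      : -44
6      : -44 6
*      : -264
-9     : -264 -9
negate : -264 9
3      : -264 9 3
11     : -264 9 3 11
-      : -264 9 -8
+      : -264 1
-9     : -264 1 -9
1      : -264 1 -9 1
dup    : -264 1 -9 1 1
/      : -264 1 -9 1
+      : -264 1 -8
/      : -264 0
-      : -264

-264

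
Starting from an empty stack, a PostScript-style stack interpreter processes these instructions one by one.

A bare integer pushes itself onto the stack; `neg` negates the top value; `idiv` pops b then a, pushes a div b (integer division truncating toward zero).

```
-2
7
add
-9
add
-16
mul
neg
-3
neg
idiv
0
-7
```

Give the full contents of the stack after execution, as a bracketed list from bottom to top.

[-21, 0, -7]

-2   → -2
7    → -2 7
add  → 5
-9   → 5 -9
add  → -4
-16  → -4 -16
mul  → 64
neg  → -64
-3   → -64 -3
neg  → -64 3
idiv → -21
0    → -21 0
-7   → -21 0 -7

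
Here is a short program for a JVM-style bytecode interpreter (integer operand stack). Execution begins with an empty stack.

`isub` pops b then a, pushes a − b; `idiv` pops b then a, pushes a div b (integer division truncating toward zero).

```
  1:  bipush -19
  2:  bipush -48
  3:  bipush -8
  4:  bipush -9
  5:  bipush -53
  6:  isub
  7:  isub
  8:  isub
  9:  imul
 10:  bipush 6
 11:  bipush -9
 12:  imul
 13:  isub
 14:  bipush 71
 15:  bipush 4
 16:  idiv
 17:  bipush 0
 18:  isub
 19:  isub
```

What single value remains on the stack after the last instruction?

bipush -19 : -19
bipush -48 : -19 -48
bipush -8  : -19 -48 -8
bipush -9  : -19 -48 -8 -9
bipush -53 : -19 -48 -8 -9 -53
isub       : -19 -48 -8 44
isub       : -19 -48 -52
isub       : -19 4
imul       : -76
bipush 6   : -76 6
bipush -9  : -76 6 -9
imul       : -76 -54
isub       : -22
bipush 71  : -22 71
bipush 4   : -22 71 4
idiv       : -22 17
bipush 0   : -22 17 0
isub       : -22 17
isub       : -39

-39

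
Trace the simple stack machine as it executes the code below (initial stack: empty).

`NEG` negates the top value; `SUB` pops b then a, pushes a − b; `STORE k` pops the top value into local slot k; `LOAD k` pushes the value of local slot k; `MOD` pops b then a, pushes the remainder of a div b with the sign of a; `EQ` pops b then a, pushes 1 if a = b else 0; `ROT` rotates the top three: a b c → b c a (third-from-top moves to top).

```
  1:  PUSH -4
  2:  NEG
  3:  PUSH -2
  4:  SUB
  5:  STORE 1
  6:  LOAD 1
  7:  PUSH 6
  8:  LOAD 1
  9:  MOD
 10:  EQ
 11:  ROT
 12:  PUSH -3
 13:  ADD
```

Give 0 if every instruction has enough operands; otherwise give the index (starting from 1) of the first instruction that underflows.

11

PUSH -4 : -4
NEG     : 4
PUSH -2 : 4 -2
SUB     : 6
STORE 1 : (empty)
LOAD 1  : 6
PUSH 6  : 6 6
LOAD 1  : 6 6 6
MOD     : 6 0
EQ      : 0
ROT  — needs 3 operands, stack has 1 → underflow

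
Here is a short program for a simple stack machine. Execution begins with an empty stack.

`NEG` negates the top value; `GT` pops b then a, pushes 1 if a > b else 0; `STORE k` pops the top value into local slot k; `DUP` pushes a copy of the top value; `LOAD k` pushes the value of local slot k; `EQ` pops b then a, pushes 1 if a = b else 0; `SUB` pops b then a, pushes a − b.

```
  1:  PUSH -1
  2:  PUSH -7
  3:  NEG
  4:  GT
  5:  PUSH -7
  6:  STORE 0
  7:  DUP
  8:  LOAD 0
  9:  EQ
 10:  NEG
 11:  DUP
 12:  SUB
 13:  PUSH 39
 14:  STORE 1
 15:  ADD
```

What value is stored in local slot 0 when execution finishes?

-7

PUSH -1  [-1]
PUSH -7  [-1, -7]
NEG      [-1, 7]
GT       [0]
PUSH -7  [0, -7]
STORE 0  [0]
DUP      [0, 0]
LOAD 0   [0, 0, -7]
EQ       [0, 0]
NEG      [0, 0]
DUP      [0, 0, 0]
SUB      [0, 0]
PUSH 39  [0, 0, 39]
STORE 1  [0, 0]
ADD      [0]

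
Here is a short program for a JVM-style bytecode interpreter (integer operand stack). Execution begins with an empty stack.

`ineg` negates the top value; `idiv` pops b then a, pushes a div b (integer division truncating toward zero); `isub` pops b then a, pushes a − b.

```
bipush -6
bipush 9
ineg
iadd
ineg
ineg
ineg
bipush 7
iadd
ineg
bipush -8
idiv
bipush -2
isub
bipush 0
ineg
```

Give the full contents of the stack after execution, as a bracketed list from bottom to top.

[4, 0]

bipush -6 → -6
bipush 9  → -6 9
ineg      → -6 -9
iadd      → -15
ineg      → 15
ineg      → -15
ineg      → 15
bipush 7  → 15 7
iadd      → 22
ineg      → -22
bipush -8 → -22 -8
idiv      → 2
bipush -2 → 2 -2
isub      → 4
bipush 0  → 4 0
ineg      → 4 0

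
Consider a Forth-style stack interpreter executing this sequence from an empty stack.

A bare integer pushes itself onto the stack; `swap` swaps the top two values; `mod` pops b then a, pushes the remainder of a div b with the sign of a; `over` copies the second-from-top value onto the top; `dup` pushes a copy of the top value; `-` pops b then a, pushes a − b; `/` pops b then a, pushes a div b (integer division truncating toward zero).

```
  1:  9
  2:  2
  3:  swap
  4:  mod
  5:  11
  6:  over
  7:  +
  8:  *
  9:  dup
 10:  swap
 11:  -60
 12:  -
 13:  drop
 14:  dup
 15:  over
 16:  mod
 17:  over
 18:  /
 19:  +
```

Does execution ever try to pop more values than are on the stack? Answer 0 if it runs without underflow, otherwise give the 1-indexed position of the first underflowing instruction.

9    → [9]
2    → [9, 2]
swap → [2, 9]
mod  → [2]
11   → [2, 11]
over → [2, 11, 2]
+    → [2, 13]
*    → [26]
dup  → [26, 26]
swap → [26, 26]
-60  → [26, 26, -60]
-    → [26, 86]
drop → [26]
dup  → [26, 26]
over → [26, 26, 26]
mod  → [26, 0]
over → [26, 0, 26]
/    → [26, 0]
+    → [26]

0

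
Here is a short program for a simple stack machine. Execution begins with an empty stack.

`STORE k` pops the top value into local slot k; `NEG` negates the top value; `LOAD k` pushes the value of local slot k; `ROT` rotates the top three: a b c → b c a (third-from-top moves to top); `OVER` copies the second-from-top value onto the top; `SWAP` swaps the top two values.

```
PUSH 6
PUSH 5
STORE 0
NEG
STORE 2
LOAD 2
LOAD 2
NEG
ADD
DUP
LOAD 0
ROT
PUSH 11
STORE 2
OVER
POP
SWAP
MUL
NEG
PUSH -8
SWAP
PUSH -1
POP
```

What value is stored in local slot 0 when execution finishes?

PUSH 6  → [6]
PUSH 5  → [6, 5]
STORE 0 → [6]
NEG     → [-6]
STORE 2 → []
LOAD 2  → [-6]
LOAD 2  → [-6, -6]
NEG     → [-6, 6]
ADD     → [0]
DUP     → [0, 0]
LOAD 0  → [0, 0, 5]
ROT     → [0, 5, 0]
PUSH 11 → [0, 5, 0, 11]
STORE 2 → [0, 5, 0]
OVER    → [0, 5, 0, 5]
POP     → [0, 5, 0]
SWAP    → [0, 0, 5]
MUL     → [0, 0]
NEG     → [0, 0]
PUSH -8 → [0, 0, -8]
SWAP    → [0, -8, 0]
PUSH -1 → [0, -8, 0, -1]
POP     → [0, -8, 0]

5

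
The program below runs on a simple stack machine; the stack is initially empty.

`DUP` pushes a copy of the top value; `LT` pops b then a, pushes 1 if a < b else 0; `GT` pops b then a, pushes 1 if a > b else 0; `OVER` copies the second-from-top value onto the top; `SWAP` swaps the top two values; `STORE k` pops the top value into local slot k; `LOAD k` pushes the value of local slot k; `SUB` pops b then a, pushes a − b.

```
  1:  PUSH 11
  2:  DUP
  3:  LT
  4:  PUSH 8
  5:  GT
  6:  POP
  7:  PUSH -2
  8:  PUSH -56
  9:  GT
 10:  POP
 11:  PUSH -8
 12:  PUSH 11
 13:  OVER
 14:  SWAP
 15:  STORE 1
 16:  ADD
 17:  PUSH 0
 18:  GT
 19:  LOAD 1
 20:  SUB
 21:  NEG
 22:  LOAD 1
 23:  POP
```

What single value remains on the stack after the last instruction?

PUSH 11   [11]
DUP       [11, 11]
LT        [0]
PUSH 8    [0, 8]
GT        [0]
POP       []
PUSH -2   [-2]
PUSH -56  [-2, -56]
GT        [1]
POP       []
PUSH -8   [-8]
PUSH 11   [-8, 11]
OVER      [-8, 11, -8]
SWAP      [-8, -8, 11]
STORE 1   [-8, -8]
ADD       [-16]
PUSH 0    [-16, 0]
GT        [0]
LOAD 1    [0, 11]
SUB       [-11]
NEG       [11]
LOAD 1    [11, 11]
POP       [11]

11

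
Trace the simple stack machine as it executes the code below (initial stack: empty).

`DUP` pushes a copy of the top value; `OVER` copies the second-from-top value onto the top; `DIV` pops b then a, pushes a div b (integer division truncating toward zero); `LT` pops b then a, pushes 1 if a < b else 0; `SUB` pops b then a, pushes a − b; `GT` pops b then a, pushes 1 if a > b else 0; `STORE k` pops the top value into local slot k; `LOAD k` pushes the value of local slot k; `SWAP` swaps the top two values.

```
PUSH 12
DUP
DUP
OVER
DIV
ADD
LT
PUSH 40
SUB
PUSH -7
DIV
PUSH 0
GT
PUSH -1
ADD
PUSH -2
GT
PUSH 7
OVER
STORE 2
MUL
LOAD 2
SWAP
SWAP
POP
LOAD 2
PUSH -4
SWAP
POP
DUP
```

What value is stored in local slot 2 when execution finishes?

PUSH 12 → [12]
DUP     → [12, 12]
DUP     → [12, 12, 12]
OVER    → [12, 12, 12, 12]
DIV     → [12, 12, 1]
ADD     → [12, 13]
LT      → [1]
PUSH 40 → [1, 40]
SUB     → [-39]
PUSH -7 → [-39, -7]
DIV     → [5]
PUSH 0  → [5, 0]
GT      → [1]
PUSH -1 → [1, -1]
ADD     → [0]
PUSH -2 → [0, -2]
GT      → [1]
PUSH 7  → [1, 7]
OVER    → [1, 7, 1]
STORE 2 → [1, 7]
MUL     → [7]
LOAD 2  → [7, 1]
SWAP    → [1, 7]
SWAP    → [7, 1]
POP     → [7]
LOAD 2  → [7, 1]
PUSH -4 → [7, 1, -4]
SWAP    → [7, -4, 1]
POP     → [7, -4]
DUP     → [7, -4, -4]

1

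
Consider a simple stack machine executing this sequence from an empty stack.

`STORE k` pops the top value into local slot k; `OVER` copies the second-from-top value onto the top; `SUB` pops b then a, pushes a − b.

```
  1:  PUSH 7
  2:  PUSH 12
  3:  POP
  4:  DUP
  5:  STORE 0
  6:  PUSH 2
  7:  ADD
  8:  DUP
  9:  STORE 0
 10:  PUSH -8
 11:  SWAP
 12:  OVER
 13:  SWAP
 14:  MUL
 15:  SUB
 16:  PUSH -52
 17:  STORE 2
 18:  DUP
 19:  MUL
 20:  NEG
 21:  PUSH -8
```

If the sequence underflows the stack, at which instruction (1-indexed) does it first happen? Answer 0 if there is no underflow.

0

PUSH 7   -> 7
PUSH 12  -> 7 12
POP      -> 7
DUP      -> 7 7
STORE 0  -> 7
PUSH 2   -> 7 2
ADD      -> 9
DUP      -> 9 9
STORE 0  -> 9
PUSH -8  -> 9 -8
SWAP     -> -8 9
OVER     -> -8 9 -8
SWAP     -> -8 -8 9
MUL      -> -8 -72
SUB      -> 64
PUSH -52 -> 64 -52
STORE 2  -> 64
DUP      -> 64 64
MUL      -> 4096
NEG      -> -4096
PUSH -8  -> -4096 -8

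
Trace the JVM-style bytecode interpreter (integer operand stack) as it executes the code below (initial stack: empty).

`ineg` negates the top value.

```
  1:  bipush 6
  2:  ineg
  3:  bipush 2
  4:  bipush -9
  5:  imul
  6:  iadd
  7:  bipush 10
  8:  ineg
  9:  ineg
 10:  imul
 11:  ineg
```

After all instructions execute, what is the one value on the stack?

240

bipush 6  -> [6]
ineg      -> [-6]
bipush 2  -> [-6, 2]
bipush -9 -> [-6, 2, -9]
imul      -> [-6, -18]
iadd      -> [-24]
bipush 10 -> [-24, 10]
ineg      -> [-24, -10]
ineg      -> [-24, 10]
imul      -> [-240]
ineg      -> [240]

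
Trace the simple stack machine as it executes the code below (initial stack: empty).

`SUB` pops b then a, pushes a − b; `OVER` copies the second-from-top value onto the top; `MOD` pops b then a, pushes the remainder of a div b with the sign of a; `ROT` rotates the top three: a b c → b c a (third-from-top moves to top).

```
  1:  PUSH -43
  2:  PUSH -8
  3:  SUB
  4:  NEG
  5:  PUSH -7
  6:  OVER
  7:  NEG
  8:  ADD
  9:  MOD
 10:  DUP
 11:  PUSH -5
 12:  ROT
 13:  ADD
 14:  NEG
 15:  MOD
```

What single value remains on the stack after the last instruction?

5

PUSH -43 : -43
PUSH -8  : -43 -8
SUB      : -35
NEG      : 35
PUSH -7  : 35 -7
OVER     : 35 -7 35
NEG      : 35 -7 -35
ADD      : 35 -42
MOD      : 35
DUP      : 35 35
PUSH -5  : 35 35 -5
ROT      : 35 -5 35
ADD      : 35 30
NEG      : 35 -30
MOD      : 5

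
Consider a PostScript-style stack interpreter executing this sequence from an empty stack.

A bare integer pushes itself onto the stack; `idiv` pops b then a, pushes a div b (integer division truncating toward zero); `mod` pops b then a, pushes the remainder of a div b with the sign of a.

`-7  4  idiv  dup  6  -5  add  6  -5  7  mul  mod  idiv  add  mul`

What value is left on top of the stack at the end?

-7    [-7]
4     [-7, 4]
idiv  [-1]
dup   [-1, -1]
6     [-1, -1, 6]
-5    [-1, -1, 6, -5]
add   [-1, -1, 1]
6     [-1, -1, 1, 6]
-5    [-1, -1, 1, 6, -5]
7     [-1, -1, 1, 6, -5, 7]
mul   [-1, -1, 1, 6, -35]
mod   [-1, -1, 1, 6]
idiv  [-1, -1, 0]
add   [-1, -1]
mul   [1]

1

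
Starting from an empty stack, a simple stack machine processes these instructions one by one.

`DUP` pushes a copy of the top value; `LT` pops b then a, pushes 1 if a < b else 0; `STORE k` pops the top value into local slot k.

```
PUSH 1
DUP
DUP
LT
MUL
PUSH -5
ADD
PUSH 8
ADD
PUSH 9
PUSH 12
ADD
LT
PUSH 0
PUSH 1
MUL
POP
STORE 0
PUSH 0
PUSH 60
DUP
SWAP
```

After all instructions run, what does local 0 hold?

1

PUSH 1   1
DUP      1 1
DUP      1 1 1
LT       1 0
MUL      0
PUSH -5  0 -5
ADD      -5
PUSH 8   -5 8
ADD      3
PUSH 9   3 9
PUSH 12  3 9 12
ADD      3 21
LT       1
PUSH 0   1 0
PUSH 1   1 0 1
MUL      1 0
POP      1
STORE 0  (empty)
PUSH 0   0
PUSH 60  0 60
DUP      0 60 60
SWAP     0 60 60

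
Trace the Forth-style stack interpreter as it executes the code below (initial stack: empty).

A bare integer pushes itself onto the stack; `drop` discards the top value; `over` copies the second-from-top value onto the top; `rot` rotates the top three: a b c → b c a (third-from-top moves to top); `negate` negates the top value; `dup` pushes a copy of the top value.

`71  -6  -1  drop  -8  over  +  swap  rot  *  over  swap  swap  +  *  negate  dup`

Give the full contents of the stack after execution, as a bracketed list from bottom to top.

71     : [71]
-6     : [71, -6]
-1     : [71, -6, -1]
drop   : [71, -6]
-8     : [71, -6, -8]
over   : [71, -6, -8, -6]
+      : [71, -6, -14]
swap   : [71, -14, -6]
rot    : [-14, -6, 71]
*      : [-14, -426]
over   : [-14, -426, -14]
swap   : [-14, -14, -426]
swap   : [-14, -426, -14]
+      : [-14, -440]
*      : [6160]
negate : [-6160]
dup    : [-6160, -6160]

[-6160, -6160]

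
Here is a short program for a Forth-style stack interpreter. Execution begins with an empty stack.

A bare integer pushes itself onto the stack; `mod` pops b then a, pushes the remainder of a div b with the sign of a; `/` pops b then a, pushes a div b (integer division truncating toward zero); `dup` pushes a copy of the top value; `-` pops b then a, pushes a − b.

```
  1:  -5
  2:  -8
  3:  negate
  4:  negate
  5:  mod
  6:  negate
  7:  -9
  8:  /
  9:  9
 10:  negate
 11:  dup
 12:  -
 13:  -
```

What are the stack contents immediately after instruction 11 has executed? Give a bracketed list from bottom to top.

-5     → -5
-8     → -5 -8
negate → -5 8
negate → -5 -8
mod    → -5
negate → 5
-9     → 5 -9
/      → 0
9      → 0 9
negate → 0 -9
dup    → 0 -9 -9

[0, -9, -9]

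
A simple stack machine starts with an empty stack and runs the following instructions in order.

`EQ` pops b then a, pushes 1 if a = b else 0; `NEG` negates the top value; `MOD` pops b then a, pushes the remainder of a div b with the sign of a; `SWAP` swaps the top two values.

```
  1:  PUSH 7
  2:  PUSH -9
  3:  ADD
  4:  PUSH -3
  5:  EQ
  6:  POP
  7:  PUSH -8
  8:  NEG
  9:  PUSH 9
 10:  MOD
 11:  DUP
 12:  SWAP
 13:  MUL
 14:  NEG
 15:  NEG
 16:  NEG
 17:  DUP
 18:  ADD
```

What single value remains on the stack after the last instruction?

-128

PUSH 7  → [7]
PUSH -9 → [7, -9]
ADD     → [-2]
PUSH -3 → [-2, -3]
EQ      → [0]
POP     → []
PUSH -8 → [-8]
NEG     → [8]
PUSH 9  → [8, 9]
MOD     → [8]
DUP     → [8, 8]
SWAP    → [8, 8]
MUL     → [64]
NEG     → [-64]
NEG     → [64]
NEG     → [-64]
DUP     → [-64, -64]
ADD     → [-128]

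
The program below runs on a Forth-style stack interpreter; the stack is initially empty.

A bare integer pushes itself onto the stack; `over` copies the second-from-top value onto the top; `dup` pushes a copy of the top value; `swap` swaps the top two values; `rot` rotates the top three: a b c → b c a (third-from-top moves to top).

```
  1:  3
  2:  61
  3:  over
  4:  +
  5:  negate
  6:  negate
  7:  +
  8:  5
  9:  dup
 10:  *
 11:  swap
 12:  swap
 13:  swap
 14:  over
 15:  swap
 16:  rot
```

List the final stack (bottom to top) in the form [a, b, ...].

3       3
61      3 61
over    3 61 3
+       3 64
negate  3 -64
negate  3 64
+       67
5       67 5
dup     67 5 5
*       67 25
swap    25 67
swap    67 25
swap    25 67
over    25 67 25
swap    25 25 67
rot     25 67 25

[25, 67, 25]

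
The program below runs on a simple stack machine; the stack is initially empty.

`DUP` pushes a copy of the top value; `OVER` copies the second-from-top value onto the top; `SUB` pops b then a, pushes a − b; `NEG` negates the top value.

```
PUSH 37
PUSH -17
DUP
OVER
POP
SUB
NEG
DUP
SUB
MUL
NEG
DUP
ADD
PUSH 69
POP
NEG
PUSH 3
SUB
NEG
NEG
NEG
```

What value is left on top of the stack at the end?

PUSH 37  → 37
PUSH -17 → 37 -17
DUP      → 37 -17 -17
OVER     → 37 -17 -17 -17
POP      → 37 -17 -17
SUB      → 37 0
NEG      → 37 0
DUP      → 37 0 0
SUB      → 37 0
MUL      → 0
NEG      → 0
DUP      → 0 0
ADD      → 0
PUSH 69  → 0 69
POP      → 0
NEG      → 0
PUSH 3   → 0 3
SUB      → -3
NEG      → 3
NEG      → -3
NEG      → 3

3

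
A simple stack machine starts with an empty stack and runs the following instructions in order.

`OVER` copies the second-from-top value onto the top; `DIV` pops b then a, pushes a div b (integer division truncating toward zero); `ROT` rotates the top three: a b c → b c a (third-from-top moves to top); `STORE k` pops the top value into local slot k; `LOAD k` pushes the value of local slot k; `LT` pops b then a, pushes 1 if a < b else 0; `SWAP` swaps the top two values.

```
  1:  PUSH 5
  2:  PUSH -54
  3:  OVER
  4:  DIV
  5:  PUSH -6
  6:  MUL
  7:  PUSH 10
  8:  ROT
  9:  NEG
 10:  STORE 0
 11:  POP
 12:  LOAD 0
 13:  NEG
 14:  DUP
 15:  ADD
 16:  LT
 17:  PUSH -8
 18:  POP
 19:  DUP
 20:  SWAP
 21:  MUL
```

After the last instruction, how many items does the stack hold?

PUSH 5    [5]
PUSH -54  [5, -54]
OVER      [5, -54, 5]
DIV       [5, -10]
PUSH -6   [5, -10, -6]
MUL       [5, 60]
PUSH 10   [5, 60, 10]
ROT       [60, 10, 5]
NEG       [60, 10, -5]
STORE 0   [60, 10]
POP       [60]
LOAD 0    [60, -5]
NEG       [60, 5]
DUP       [60, 5, 5]
ADD       [60, 10]
LT        [0]
PUSH -8   [0, -8]
POP       [0]
DUP       [0, 0]
SWAP      [0, 0]
MUL       [0]

1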